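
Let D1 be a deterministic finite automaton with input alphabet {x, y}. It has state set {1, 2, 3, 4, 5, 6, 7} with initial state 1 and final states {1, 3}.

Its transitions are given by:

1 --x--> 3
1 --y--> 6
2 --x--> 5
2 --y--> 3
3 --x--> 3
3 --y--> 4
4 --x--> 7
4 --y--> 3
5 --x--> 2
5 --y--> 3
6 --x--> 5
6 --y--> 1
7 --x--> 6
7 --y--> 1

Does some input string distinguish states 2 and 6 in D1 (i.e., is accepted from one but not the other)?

All states are reachable from the start state.
Start with accepting vs non-accepting: {1,3} | {2,4,5,6,7}.
The partition is now stable with 2 blocks: {1,3} | {2,4,5,6,7}.
2 and 6 lie in the same block of the stable partition, so they are equivalent — no string distinguishes them.

No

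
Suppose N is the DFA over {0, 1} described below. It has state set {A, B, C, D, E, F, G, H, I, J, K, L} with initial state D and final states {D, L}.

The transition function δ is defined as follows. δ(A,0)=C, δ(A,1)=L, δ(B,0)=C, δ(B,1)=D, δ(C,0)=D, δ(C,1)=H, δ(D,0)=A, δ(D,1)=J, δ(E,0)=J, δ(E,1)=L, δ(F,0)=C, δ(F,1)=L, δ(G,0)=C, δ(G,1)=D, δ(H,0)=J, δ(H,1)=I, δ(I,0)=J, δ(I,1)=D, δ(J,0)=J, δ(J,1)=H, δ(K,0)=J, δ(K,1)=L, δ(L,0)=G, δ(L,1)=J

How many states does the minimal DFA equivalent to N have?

First remove the unreachable states {B,E,F,K}; 8 states remain.
P0 = {D,L} | {A,C,G,H,I,J}.
Refine {A,C,G,H,I,J} on symbol 0: members go to different blocks, giving {A,G,H,I,J} and {C}.
On input 0, block {A,G,H,I,J} splits into {H,I,J} and {A,G}.
On input 1, block {H,I,J} splits into {H,J} and {I}.
Refine {H,J} on symbol 1: members go to different blocks, giving {H} and {J}.
Stable partition: {D,L} | {H} | {C} | {A,G} | {I} | {J} — 6 equivalence classes.

6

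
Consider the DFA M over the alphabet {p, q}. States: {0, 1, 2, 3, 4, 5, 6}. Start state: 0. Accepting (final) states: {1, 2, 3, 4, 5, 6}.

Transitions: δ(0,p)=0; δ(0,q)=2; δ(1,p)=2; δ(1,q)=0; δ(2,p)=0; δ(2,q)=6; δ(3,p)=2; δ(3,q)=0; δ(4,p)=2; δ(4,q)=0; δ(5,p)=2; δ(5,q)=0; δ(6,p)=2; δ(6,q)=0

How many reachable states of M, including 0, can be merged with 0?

1

First remove the unreachable states {1,3,4,5}; 3 states remain.
Start with accepting vs non-accepting: {2,6} | {0}.
Refine {2,6} on symbol p: members go to different blocks, giving {2} and {6}.
No further refinement is possible. Final partition (3 blocks): {2} | {0} | {6}.
The equivalence class containing 0 is {0}, of size 1.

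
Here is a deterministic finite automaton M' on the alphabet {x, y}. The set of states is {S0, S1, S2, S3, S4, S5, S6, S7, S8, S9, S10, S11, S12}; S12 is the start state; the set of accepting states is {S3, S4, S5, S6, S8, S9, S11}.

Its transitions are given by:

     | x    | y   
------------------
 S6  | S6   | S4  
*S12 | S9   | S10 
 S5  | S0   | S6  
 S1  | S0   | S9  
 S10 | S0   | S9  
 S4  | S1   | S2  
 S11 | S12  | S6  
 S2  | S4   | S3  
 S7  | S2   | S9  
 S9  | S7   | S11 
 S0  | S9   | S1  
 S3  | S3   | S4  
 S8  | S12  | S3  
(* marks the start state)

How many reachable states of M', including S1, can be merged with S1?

Reachable states from the start: {S0,S1,S2,S3,S4,S6,S7,S9,S10,S11,S12}. Unreachable: {S5,S8} — drop them.
Initial partition by acceptance: {S3,S4,S6,S9,S11} | {S0,S1,S2,S7,S10,S12}.
Refine {S3,S4,S6,S9,S11} on symbol x: members go to different blocks, giving {S4,S9,S11} and {S3,S6}.
Refine {S4,S9,S11} on symbol y: members go to different blocks, giving {S4} and {S9} and {S11}.
On input x, block {S0,S1,S2,S7,S10,S12} splits into {S1,S7,S10} and {S0,S12} and {S2}.
On input x, block {S1,S7,S10} splits into {S1,S10} and {S7}.
No further refinement is possible. Final partition (8 blocks): {S4} | {S1,S10} | {S3,S6} | {S9} | {S11} | {S0,S12} | {S2} | {S7}.
The equivalence class containing S1 is {S1,S10}, of size 2.

2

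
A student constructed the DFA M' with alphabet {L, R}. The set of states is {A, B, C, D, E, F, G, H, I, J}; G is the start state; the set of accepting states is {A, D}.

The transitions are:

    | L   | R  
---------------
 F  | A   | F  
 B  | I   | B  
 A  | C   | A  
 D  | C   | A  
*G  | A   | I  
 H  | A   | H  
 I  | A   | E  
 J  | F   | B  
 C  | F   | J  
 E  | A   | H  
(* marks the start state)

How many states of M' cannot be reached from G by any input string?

1

BFS from G reaches {A, B, C, E, F, G, H, I, J}; the 1 state(s) D are never visited.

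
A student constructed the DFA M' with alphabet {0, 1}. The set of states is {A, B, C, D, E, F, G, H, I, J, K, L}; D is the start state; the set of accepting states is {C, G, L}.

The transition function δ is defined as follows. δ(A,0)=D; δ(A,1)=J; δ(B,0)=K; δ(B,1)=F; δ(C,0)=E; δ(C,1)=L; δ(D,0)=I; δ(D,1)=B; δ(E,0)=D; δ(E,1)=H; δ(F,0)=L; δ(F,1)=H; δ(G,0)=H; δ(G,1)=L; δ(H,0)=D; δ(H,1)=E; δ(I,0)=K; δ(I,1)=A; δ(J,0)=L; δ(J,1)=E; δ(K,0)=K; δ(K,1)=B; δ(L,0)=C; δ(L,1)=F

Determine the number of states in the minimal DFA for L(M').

States {G} cannot be reached from the start state, so discard them.
Initial partition by acceptance: {C,L} | {A,B,D,E,F,H,I,J,K}.
Refine {C,L} on symbol 0: members go to different blocks, giving {C} and {L}.
Split {A,B,D,E,F,H,I,J,K} by δ(·,0) → {A,B,D,E,H,I,K} and {F,J}.
On input 1, block {A,B,D,E,H,I,K} splits into {D,E,H,I,K} and {A,B}.
Refine {D,E,H,I,K} on symbol 1: members go to different blocks, giving {D,I,K} and {E,H}.
No further refinement is possible. Final partition (6 blocks): {C} | {D,I,K} | {L} | {F,J} | {A,B} | {E,H}.

6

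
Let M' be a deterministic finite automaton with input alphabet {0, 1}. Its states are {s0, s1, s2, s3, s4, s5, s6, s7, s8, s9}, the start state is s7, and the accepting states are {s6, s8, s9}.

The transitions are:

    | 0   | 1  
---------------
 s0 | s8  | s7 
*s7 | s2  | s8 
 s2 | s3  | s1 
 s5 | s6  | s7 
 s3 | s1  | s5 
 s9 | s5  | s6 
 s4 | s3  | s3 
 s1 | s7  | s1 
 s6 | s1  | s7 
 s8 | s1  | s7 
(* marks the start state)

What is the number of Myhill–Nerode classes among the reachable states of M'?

Reachable states from the start: {s1,s2,s3,s5,s6,s7,s8}. Unreachable: {s0,s4,s9} — drop them.
P0 = {s6,s8} | {s1,s2,s3,s5,s7}.
Refine {s1,s2,s3,s5,s7} on symbol 0: members go to different blocks, giving {s1,s2,s3,s7} and {s5}.
Refine {s1,s2,s3,s7} on symbol 1: members go to different blocks, giving {s1,s2} and {s3} and {s7}.
Split {s1,s2} by δ(·,0) → {s1} and {s2}.
The partition is now stable with 6 blocks: {s6,s8} | {s1} | {s5} | {s3} | {s7} | {s2}.

6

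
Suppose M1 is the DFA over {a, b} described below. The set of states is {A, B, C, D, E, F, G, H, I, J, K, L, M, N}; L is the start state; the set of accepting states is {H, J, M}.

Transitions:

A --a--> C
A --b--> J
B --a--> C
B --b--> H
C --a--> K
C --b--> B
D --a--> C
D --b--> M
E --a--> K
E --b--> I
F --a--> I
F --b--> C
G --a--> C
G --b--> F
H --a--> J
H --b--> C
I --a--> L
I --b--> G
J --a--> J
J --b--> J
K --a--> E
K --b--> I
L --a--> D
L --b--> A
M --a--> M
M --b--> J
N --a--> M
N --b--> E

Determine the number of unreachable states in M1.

1

No path from L leads to N; the other 13 states are all reachable.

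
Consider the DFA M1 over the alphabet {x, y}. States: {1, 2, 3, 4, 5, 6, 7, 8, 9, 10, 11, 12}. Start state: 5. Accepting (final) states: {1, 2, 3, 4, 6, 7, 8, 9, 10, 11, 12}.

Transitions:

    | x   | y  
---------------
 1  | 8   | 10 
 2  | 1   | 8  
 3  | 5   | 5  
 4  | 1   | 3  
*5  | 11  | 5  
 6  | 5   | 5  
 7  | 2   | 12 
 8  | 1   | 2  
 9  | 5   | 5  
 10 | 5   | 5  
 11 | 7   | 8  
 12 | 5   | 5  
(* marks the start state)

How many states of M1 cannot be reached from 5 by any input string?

4

No path from 5 leads to 3, 4, 6, 9; the other 8 states are all reachable.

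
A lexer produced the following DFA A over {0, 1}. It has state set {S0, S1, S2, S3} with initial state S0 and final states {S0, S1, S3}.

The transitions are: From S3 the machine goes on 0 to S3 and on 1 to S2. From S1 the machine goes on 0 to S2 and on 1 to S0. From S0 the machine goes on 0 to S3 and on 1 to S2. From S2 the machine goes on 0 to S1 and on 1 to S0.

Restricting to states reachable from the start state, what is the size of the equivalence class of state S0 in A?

2

Every state is reachable, so we keep all 4.
P0 = {S0,S1,S3} | {S2}.
On input 0, block {S0,S1,S3} splits into {S0,S3} and {S1}.
No further refinement is possible. Final partition (3 blocks): {S0,S3} | {S2} | {S1}.
State S0 belongs to the block {S0,S3}, which has 2 states.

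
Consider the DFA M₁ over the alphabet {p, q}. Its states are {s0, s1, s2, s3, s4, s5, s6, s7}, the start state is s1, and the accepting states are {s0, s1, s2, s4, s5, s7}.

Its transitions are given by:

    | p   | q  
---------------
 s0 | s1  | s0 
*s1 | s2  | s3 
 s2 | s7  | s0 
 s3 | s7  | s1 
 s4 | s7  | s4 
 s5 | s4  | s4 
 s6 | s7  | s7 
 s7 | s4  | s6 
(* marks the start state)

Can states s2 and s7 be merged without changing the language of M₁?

No

States {s5} cannot be reached from the start state, so discard them.
Initial partition by acceptance: {s0,s1,s2,s4,s7} | {s3,s6}.
Split {s0,s1,s2,s4,s7} by δ(·,q) → {s0,s2,s4} and {s1,s7}.
The partition is now stable with 3 blocks: {s0,s2,s4} | {s3,s6} | {s1,s7}.
s2 and s7 end up in different blocks, so they are distinguishable. For instance, the string 'q' is accepted from only s2.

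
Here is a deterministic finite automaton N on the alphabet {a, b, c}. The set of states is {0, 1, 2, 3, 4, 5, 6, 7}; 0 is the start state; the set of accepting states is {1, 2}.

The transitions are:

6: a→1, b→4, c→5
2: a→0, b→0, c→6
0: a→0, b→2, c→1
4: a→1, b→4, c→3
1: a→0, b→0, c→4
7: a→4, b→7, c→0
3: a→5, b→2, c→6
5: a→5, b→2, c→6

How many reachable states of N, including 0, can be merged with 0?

1

States {7} cannot be reached from the start state, so discard them.
Initial partition by acceptance: {1,2} | {0,3,4,5,6}.
Split {0,3,4,5,6} by δ(·,a) → {0,3,5} and {4,6}.
On input c, block {0,3,5} splits into {3,5} and {0}.
The partition is now stable with 4 blocks: {1,2} | {3,5} | {4,6} | {0}.
The equivalence class containing 0 is {0}, of size 1.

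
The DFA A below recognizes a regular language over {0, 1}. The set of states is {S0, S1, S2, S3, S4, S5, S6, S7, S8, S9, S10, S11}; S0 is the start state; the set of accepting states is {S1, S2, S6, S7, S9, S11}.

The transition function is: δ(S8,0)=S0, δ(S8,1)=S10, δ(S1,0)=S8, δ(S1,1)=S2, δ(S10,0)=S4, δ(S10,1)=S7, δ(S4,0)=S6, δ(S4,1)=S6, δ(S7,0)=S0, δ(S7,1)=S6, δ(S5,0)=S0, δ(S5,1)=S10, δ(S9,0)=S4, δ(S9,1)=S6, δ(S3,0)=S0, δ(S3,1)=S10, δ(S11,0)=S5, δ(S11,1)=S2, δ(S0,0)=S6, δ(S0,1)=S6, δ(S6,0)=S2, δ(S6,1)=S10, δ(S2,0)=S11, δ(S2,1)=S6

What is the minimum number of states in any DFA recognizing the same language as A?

States {S1,S3,S8,S9} cannot be reached from the start state, so discard them.
Start with accepting vs non-accepting: {S2,S6,S7,S11} | {S0,S4,S5,S10}.
Refine {S2,S6,S7,S11} on symbol 0: members go to different blocks, giving {S2,S6} and {S7,S11}.
On input 0, block {S2,S6} splits into {S2} and {S6}.
On input 0, block {S0,S4,S5,S10} splits into {S0,S4} and {S5,S10}.
Refine {S7,S11} on symbol 0: members go to different blocks, giving {S7} and {S11}.
On input 1, block {S5,S10} splits into {S5} and {S10}.
The partition is now stable with 7 blocks: {S2} | {S0,S4} | {S7} | {S6} | {S5} | {S11} | {S10}.

7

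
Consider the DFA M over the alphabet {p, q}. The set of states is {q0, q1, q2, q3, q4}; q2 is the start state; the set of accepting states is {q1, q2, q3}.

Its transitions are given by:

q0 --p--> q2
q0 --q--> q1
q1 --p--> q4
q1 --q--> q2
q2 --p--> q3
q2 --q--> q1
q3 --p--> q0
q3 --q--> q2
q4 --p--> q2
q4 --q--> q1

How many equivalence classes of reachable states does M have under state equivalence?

3

Start with accepting vs non-accepting: {q1,q2,q3} | {q0,q4}.
On input p, block {q1,q2,q3} splits into {q1,q3} and {q2}.
No further refinement is possible. Final partition (3 blocks): {q1,q3} | {q0,q4} | {q2}.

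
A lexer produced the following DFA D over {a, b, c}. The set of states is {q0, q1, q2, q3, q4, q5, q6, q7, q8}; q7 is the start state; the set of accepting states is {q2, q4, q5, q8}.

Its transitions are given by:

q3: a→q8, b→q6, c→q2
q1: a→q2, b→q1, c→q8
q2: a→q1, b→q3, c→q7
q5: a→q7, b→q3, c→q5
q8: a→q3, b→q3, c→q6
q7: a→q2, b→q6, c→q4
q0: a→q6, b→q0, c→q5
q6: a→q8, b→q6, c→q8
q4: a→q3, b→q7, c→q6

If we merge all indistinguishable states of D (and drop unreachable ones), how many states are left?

Reachable states from the start: {q1,q2,q3,q4,q6,q7,q8}. Unreachable: {q0,q5} — drop them.
Initial partition by acceptance: {q2,q4,q8} | {q1,q3,q6,q7}.
Stable partition: {q2,q4,q8} | {q1,q3,q6,q7} — 2 equivalence classes.

2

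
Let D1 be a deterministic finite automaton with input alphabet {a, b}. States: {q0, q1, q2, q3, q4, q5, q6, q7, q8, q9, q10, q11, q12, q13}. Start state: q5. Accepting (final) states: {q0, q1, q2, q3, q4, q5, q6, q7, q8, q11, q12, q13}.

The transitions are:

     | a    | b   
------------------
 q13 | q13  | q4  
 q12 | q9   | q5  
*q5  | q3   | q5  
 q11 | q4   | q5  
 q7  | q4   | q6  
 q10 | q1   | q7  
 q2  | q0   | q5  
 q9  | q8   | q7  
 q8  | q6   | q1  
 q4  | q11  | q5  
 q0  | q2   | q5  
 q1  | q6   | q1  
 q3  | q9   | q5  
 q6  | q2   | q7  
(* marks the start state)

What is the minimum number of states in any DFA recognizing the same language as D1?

States {q10,q12,q13} cannot be reached from the start state, so discard them.
P0 = {q0,q1,q2,q3,q4,q5,q6,q7,q8,q11} | {q9}.
Refine {q0,q1,q2,q3,q4,q5,q6,q7,q8,q11} on symbol a: members go to different blocks, giving {q0,q1,q2,q4,q5,q6,q7,q8,q11} and {q3}.
Refine {q0,q1,q2,q4,q5,q6,q7,q8,q11} on symbol a: members go to different blocks, giving {q0,q1,q2,q4,q6,q7,q8,q11} and {q5}.
On input b, block {q0,q1,q2,q4,q6,q7,q8,q11} splits into {q0,q2,q4,q11} and {q1,q6,q7,q8}.
Split {q1,q6,q7,q8} by δ(·,a) → {q1,q8} and {q6,q7}.
No further refinement is possible. Final partition (6 blocks): {q0,q2,q4,q11} | {q9} | {q3} | {q5} | {q1,q8} | {q6,q7}.

6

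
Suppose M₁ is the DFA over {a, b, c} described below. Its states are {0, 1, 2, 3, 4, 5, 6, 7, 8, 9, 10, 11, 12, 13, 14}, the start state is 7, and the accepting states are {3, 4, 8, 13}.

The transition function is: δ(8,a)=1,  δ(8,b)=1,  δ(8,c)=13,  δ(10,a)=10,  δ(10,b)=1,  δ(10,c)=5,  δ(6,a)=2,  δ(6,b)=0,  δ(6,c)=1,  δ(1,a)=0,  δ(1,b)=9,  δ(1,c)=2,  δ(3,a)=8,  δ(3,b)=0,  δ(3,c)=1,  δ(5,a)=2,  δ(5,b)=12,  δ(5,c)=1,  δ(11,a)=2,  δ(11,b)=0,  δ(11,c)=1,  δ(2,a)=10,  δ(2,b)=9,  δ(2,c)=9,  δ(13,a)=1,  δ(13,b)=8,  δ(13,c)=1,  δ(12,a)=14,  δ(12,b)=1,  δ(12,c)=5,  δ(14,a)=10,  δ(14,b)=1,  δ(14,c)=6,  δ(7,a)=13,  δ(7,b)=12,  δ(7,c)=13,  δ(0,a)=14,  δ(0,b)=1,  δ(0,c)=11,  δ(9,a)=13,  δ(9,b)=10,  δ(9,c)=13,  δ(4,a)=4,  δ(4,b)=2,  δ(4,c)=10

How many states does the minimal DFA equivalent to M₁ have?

7

States {3,4} cannot be reached from the start state, so discard them.
P0 = {8,13} | {0,1,2,5,6,7,9,10,11,12,14}.
On input b, block {8,13} splits into {8} and {13}.
On input a, block {0,1,2,5,6,7,9,10,11,12,14} splits into {0,1,2,5,6,10,11,12,14} and {7,9}.
Refine {0,1,2,5,6,10,11,12,14} on symbol b: members go to different blocks, giving {0,5,6,10,11,12,14} and {1,2}.
Split {0,5,6,10,11,12,14} by δ(·,a) → {0,10,12,14} and {5,6,11}.
On input c, block {1,2} splits into {1} and {2}.
No further refinement is possible. Final partition (7 blocks): {8} | {0,10,12,14} | {13} | {7,9} | {1} | {5,6,11} | {2}.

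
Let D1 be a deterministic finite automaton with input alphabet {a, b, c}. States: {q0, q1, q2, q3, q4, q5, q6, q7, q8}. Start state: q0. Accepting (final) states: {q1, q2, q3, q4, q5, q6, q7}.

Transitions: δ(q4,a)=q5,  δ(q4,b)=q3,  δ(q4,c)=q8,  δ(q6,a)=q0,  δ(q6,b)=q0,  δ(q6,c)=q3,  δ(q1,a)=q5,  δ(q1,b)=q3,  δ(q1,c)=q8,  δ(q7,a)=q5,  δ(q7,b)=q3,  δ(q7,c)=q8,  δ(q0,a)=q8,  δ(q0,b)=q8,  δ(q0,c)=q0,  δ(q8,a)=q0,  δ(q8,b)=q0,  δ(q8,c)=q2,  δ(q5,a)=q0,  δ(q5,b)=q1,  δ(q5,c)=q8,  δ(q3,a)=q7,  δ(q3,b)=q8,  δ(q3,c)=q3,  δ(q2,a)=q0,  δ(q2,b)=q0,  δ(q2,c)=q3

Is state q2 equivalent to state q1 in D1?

First remove the unreachable states {q4,q6}; 7 states remain.
Start with accepting vs non-accepting: {q1,q2,q3,q5,q7} | {q0,q8}.
Split {q1,q2,q3,q5,q7} by δ(·,a) → {q1,q3,q7} and {q2,q5}.
Split {q1,q3,q7} by δ(·,a) → {q1,q7} and {q3}.
On input c, block {q0,q8} splits into {q0} and {q8}.
Refine {q2,q5} on symbol b: members go to different blocks, giving {q2} and {q5}.
Stable partition: {q1,q7} | {q0} | {q2} | {q3} | {q8} | {q5} — 6 equivalence classes.
q2 and q1 end up in different blocks, so they are distinguishable. For instance, the string 'a' is accepted from only q1.

No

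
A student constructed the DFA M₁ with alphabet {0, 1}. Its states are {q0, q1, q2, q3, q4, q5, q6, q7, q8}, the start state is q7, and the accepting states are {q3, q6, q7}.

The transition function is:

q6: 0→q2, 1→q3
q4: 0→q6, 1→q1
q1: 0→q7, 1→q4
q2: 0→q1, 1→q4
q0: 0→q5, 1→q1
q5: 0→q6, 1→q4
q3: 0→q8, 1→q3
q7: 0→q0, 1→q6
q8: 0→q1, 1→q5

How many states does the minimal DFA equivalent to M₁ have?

All states are reachable from the start state.
Start with accepting vs non-accepting: {q3,q6,q7} | {q0,q1,q2,q4,q5,q8}.
On input 0, block {q0,q1,q2,q4,q5,q8} splits into {q0,q2,q8} and {q1,q4,q5}.
Stable partition: {q3,q6,q7} | {q0,q2,q8} | {q1,q4,q5} — 3 equivalence classes.

3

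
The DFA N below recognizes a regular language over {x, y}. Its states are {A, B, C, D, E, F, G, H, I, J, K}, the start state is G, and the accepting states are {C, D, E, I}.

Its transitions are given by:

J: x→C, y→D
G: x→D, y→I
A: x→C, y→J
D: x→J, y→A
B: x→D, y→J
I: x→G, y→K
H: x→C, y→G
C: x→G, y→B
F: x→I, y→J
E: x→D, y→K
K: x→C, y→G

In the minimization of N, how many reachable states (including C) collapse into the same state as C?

States {E,F,H} cannot be reached from the start state, so discard them.
Initial partition by acceptance: {C,D,I} | {A,B,G,J,K}.
On input y, block {A,B,G,J,K} splits into {A,B,K} and {G,J}.
Stable partition: {C,D,I} | {A,B,K} | {G,J} — 3 equivalence classes.
The equivalence class containing C is {C,D,I}, of size 3.

3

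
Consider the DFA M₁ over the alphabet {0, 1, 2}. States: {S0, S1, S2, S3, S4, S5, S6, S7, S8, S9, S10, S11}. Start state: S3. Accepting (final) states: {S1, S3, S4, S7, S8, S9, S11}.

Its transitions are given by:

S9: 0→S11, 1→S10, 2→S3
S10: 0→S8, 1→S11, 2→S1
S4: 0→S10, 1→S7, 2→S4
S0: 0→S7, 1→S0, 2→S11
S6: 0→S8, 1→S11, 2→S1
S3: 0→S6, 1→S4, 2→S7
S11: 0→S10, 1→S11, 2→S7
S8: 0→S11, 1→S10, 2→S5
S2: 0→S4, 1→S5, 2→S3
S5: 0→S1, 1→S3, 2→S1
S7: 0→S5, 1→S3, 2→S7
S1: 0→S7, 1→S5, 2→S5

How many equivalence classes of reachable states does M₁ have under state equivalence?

States {S0,S2,S9} cannot be reached from the start state, so discard them.
P0 = {S1,S3,S4,S7,S8,S11} | {S5,S6,S10}.
On input 0, block {S1,S3,S4,S7,S8,S11} splits into {S3,S4,S7,S11} and {S1,S8}.
Stable partition: {S3,S4,S7,S11} | {S5,S6,S10} | {S1,S8} — 3 equivalence classes.

3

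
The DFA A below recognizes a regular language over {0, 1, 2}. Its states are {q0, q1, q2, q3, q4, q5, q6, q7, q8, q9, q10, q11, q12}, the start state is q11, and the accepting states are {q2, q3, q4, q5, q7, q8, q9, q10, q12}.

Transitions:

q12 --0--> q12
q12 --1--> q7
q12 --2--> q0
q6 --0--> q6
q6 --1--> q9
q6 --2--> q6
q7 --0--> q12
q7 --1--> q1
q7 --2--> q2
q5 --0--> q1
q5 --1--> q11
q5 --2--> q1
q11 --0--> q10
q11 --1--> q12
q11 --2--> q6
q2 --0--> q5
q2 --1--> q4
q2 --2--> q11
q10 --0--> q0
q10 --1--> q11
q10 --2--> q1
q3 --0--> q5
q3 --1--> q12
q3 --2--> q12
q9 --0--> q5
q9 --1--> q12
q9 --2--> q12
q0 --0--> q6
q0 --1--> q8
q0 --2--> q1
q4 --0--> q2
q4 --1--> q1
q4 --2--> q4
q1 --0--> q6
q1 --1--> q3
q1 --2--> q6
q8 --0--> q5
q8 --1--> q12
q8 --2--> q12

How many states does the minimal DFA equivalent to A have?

Initial partition by acceptance: {q2,q3,q4,q5,q7,q8,q9,q10,q12} | {q0,q1,q6,q11}.
Split {q2,q3,q4,q5,q7,q8,q9,q10,q12} by δ(·,0) → {q2,q3,q4,q7,q8,q9,q12} and {q5,q10}.
On input 0, block {q2,q3,q4,q7,q8,q9,q12} splits into {q2,q3,q8,q9} and {q4,q7,q12}.
On input 2, block {q2,q3,q8,q9} splits into {q3,q8,q9} and {q2}.
On input 0, block {q0,q1,q6,q11} splits into {q0,q1,q6} and {q11}.
Split {q4,q7,q12} by δ(·,0) → {q7,q12} and {q4}.
Refine {q7,q12} on symbol 1: members go to different blocks, giving {q7} and {q12}.
Stable partition: {q3,q8,q9} | {q0,q1,q6} | {q5,q10} | {q7} | {q2} | {q11} | {q4} | {q12} — 8 equivalence classes.

8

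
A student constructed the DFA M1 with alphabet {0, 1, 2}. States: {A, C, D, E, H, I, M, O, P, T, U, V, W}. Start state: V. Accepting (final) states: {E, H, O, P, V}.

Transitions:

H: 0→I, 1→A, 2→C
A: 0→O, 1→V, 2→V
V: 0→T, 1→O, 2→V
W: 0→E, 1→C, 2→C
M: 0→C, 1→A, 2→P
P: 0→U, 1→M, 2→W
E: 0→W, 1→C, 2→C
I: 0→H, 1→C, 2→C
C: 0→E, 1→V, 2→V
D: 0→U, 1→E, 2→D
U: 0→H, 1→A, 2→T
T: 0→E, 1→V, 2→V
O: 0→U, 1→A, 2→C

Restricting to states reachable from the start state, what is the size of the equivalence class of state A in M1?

3

First remove the unreachable states {D,M,P}; 10 states remain.
Start with accepting vs non-accepting: {E,H,O,V} | {A,C,I,T,U,W}.
Split {E,H,O,V} by δ(·,1) → {E,H,O} and {V}.
Refine {A,C,I,T,U,W} on symbol 1: members go to different blocks, giving {A,C,T} and {I,U,W}.
No further refinement is possible. Final partition (4 blocks): {E,H,O} | {A,C,T} | {V} | {I,U,W}.
The equivalence class containing A is {A,C,T}, of size 3.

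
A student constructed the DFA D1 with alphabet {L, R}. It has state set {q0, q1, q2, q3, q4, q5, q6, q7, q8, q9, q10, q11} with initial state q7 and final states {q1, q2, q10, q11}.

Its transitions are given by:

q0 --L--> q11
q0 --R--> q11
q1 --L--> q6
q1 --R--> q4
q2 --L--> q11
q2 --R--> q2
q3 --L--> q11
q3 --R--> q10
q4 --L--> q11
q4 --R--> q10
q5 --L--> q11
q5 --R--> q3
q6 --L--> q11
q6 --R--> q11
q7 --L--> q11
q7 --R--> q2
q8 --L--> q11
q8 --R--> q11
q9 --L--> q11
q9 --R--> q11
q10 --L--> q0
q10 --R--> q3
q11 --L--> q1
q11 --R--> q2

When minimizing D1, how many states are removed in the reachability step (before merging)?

3

BFS from q7 reaches {q0, q1, q2, q3, q4, q6, q7, q10, q11}; the 3 state(s) q5, q8, q9 are never visited.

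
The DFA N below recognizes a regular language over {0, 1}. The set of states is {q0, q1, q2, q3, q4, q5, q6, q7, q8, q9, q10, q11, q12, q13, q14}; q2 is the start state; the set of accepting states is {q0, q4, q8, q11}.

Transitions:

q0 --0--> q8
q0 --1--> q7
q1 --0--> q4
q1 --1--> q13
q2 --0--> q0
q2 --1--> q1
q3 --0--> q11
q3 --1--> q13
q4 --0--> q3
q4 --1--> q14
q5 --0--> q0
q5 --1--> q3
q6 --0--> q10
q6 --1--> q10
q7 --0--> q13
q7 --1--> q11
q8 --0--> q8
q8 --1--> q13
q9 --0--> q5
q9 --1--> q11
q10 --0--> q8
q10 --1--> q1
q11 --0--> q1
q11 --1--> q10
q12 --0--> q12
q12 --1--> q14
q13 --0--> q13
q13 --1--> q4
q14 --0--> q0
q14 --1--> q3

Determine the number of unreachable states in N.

Starting at q2 and following transitions, the reachable set is {q0, q1, q2, q3, q4, q7, q8, q10, q11, q13, q14}. That leaves q5, q6, q9, q12 unreachable — 4 in total.

4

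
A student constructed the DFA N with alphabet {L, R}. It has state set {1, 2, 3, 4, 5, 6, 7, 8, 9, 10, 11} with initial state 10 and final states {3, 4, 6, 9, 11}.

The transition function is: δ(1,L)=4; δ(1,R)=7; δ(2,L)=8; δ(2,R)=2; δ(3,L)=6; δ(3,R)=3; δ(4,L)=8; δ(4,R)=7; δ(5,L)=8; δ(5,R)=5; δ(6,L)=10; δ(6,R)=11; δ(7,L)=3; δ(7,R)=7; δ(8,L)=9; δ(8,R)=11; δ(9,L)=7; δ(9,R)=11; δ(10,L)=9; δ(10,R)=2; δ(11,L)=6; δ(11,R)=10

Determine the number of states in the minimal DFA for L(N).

8

Reachable states from the start: {2,3,6,7,8,9,10,11}. Unreachable: {1,4,5} — drop them.
Initial partition by acceptance: {3,6,9,11} | {2,7,8,10}.
On input L, block {3,6,9,11} splits into {3,11} and {6,9}.
Refine {3,11} on symbol R: members go to different blocks, giving {3} and {11}.
Split {2,7,8,10} by δ(·,L) → {8,10} and {2} and {7}.
On input R, block {8,10} splits into {8} and {10}.
On input L, block {6,9} splits into {6} and {9}.
Stable partition: {3} | {8} | {6} | {11} | {2} | {7} | {10} | {9} — 8 equivalence classes.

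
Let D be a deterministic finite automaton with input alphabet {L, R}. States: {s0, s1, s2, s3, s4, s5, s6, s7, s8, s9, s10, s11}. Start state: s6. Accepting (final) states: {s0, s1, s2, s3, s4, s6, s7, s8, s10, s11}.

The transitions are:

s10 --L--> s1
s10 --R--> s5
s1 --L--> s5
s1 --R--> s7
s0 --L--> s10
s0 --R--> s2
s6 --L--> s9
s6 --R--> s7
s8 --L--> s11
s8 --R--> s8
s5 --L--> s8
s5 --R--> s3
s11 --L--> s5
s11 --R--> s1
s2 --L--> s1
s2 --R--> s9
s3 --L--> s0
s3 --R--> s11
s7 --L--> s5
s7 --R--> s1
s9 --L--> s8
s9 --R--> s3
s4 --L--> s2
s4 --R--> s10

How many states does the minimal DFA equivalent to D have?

6

Reachable states from the start: {s0,s1,s2,s3,s5,s6,s7,s8,s9,s10,s11}. Unreachable: {s4} — drop them.
P0 = {s0,s1,s2,s3,s6,s7,s8,s10,s11} | {s5,s9}.
On input L, block {s0,s1,s2,s3,s6,s7,s8,s10,s11} splits into {s0,s2,s3,s8,s10} and {s1,s6,s7,s11}.
Refine {s0,s2,s3,s8,s10} on symbol L: members go to different blocks, giving {s2,s8,s10} and {s0,s3}.
Split {s2,s8,s10} by δ(·,R) → {s2,s10} and {s8}.
Refine {s0,s3} on symbol L: members go to different blocks, giving {s0} and {s3}.
The partition is now stable with 6 blocks: {s2,s10} | {s5,s9} | {s1,s6,s7,s11} | {s0} | {s8} | {s3}.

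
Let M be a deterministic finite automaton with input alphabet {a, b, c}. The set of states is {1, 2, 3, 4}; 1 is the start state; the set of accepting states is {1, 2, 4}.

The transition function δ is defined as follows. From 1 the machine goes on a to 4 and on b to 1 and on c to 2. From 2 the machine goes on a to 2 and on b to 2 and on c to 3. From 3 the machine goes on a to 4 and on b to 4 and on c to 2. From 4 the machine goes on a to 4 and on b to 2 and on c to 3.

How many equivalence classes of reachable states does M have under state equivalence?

3

Every state is reachable, so we keep all 4.
Initial partition by acceptance: {1,2,4} | {3}.
On input c, block {1,2,4} splits into {2,4} and {1}.
The partition is now stable with 3 blocks: {2,4} | {3} | {1}.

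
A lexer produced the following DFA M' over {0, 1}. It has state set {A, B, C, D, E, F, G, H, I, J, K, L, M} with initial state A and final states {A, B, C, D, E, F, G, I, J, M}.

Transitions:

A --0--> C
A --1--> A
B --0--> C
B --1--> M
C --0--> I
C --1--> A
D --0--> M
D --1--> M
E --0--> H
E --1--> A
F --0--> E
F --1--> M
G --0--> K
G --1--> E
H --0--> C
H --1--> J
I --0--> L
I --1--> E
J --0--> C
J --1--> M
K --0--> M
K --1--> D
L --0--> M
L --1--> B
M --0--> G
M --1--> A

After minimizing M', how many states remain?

First remove the unreachable states {F}; 12 states remain.
Initial partition by acceptance: {A,B,C,D,E,G,I,J,M} | {H,K,L}.
On input 0, block {A,B,C,D,E,G,I,J,M} splits into {A,B,C,D,J,M} and {E,G,I}.
Split {A,B,C,D,J,M} by δ(·,0) → {A,B,D,J} and {C,M}.
Split {A,B,D,J} by δ(·,1) → {B,D,J} and {A}.
Refine {E,G,I} on symbol 1: members go to different blocks, giving {G,I} and {E}.
The partition is now stable with 6 blocks: {B,D,J} | {H,K,L} | {G,I} | {C,M} | {A} | {E}.

6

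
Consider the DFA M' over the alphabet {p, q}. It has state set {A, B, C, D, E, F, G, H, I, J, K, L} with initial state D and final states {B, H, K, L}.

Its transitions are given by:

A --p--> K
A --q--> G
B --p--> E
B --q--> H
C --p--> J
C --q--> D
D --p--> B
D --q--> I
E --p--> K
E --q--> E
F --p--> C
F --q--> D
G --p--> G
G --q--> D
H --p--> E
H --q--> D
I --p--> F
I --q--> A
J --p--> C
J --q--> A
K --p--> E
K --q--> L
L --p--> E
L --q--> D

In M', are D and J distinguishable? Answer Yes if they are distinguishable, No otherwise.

Every state is reachable, so we keep all 12.
Initial partition by acceptance: {B,H,K,L} | {A,C,D,E,F,G,I,J}.
On input q, block {B,H,K,L} splits into {B,K} and {H,L}.
Refine {A,C,D,E,F,G,I,J} on symbol p: members go to different blocks, giving {C,F,G,I,J} and {A,D,E}.
Split {A,D,E} by δ(·,q) → {A,D} and {E}.
Stable partition: {B,K} | {C,F,G,I,J} | {H,L} | {A,D} | {E} — 5 equivalence classes.
D and J end up in different blocks, so they are distinguishable. For instance, the string 'p' is accepted from only D.

Yes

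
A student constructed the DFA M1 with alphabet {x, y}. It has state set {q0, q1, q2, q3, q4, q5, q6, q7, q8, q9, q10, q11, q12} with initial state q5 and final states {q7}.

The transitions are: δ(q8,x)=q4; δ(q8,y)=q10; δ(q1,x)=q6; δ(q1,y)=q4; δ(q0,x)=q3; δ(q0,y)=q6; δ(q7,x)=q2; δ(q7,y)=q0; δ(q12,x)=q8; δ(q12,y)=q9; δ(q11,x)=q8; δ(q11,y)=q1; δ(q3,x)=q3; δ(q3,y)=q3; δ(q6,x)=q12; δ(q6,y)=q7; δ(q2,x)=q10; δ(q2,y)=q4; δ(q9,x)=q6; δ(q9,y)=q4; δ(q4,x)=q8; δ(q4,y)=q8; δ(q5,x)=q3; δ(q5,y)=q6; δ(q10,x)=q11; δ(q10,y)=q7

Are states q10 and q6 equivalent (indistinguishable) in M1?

Yes

Initial partition by acceptance: {q7} | {q0,q1,q2,q3,q4,q5,q6,q8,q9,q10,q11,q12}.
On input y, block {q0,q1,q2,q3,q4,q5,q6,q8,q9,q10,q11,q12} splits into {q0,q1,q2,q3,q4,q5,q8,q9,q11,q12} and {q6,q10}.
Split {q0,q1,q2,q3,q4,q5,q8,q9,q11,q12} by δ(·,x) → {q0,q3,q4,q5,q8,q11,q12} and {q1,q2,q9}.
Split {q0,q3,q4,q5,q8,q11,q12} by δ(·,y) → {q0,q5,q8} and {q3,q4} and {q11,q12}.
Refine {q3,q4} on symbol x: members go to different blocks, giving {q3} and {q4}.
Split {q0,q5,q8} by δ(·,x) → {q0,q5} and {q8}.
No further refinement is possible. Final partition (8 blocks): {q7} | {q0,q5} | {q6,q10} | {q1,q2,q9} | {q3} | {q11,q12} | {q4} | {q8}.
q10 and q6 lie in the same block of the stable partition, so they are equivalent — no string distinguishes them.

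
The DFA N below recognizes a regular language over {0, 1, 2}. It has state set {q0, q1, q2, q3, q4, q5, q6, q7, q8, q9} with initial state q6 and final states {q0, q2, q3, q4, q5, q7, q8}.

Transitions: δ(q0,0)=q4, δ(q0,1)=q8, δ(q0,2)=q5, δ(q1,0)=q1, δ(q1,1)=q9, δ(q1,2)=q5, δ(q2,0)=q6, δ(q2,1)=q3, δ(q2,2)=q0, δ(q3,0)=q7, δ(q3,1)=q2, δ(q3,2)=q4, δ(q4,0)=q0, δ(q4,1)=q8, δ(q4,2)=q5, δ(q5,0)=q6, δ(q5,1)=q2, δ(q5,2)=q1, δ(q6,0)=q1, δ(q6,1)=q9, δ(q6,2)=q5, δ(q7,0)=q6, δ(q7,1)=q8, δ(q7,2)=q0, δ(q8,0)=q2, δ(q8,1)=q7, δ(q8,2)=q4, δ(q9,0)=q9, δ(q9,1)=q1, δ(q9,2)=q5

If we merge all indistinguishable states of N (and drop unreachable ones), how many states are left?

5

Initial partition by acceptance: {q0,q2,q3,q4,q5,q7,q8} | {q1,q6,q9}.
Split {q0,q2,q3,q4,q5,q7,q8} by δ(·,0) → {q0,q3,q4,q8} and {q2,q5,q7}.
On input 0, block {q0,q3,q4,q8} splits into {q0,q4} and {q3,q8}.
On input 1, block {q2,q5,q7} splits into {q2,q7} and {q5}.
No further refinement is possible. Final partition (5 blocks): {q0,q4} | {q1,q6,q9} | {q2,q7} | {q3,q8} | {q5}.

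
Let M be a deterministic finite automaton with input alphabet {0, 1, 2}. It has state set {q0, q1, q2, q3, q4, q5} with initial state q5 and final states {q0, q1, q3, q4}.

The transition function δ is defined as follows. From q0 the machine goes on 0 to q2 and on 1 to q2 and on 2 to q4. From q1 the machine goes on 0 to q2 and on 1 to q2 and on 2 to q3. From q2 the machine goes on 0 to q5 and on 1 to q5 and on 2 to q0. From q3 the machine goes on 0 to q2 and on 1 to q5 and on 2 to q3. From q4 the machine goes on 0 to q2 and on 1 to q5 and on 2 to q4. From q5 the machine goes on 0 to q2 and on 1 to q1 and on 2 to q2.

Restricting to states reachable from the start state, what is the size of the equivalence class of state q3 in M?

2

Initial partition by acceptance: {q0,q1,q3,q4} | {q2,q5}.
Refine {q2,q5} on symbol 1: members go to different blocks, giving {q2} and {q5}.
Refine {q0,q1,q3,q4} on symbol 1: members go to different blocks, giving {q0,q1} and {q3,q4}.
The partition is now stable with 4 blocks: {q0,q1} | {q2} | {q5} | {q3,q4}.
State q3 belongs to the block {q3,q4}, which has 2 states.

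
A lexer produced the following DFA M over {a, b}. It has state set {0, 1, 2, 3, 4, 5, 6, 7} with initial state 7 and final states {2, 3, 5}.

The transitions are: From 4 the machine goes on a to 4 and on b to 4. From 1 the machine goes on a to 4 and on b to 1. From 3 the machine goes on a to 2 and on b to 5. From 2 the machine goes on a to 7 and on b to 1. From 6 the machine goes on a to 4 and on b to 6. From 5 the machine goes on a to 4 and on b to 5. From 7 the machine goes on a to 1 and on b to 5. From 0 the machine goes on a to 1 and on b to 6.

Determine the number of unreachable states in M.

4

BFS from 7 reaches {1, 4, 5, 7}; the 4 state(s) 0, 2, 3, 6 are never visited.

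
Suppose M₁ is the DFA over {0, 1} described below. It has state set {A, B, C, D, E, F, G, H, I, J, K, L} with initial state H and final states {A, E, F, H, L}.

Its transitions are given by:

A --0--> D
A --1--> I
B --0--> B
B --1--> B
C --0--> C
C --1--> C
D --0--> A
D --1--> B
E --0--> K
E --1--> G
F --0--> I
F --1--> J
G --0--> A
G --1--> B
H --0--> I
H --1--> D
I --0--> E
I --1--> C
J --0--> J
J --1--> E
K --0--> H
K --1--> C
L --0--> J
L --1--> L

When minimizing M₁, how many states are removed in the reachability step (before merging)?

3

BFS from H reaches {A, B, C, D, E, G, H, I, K}; the 3 state(s) F, J, L are never visited.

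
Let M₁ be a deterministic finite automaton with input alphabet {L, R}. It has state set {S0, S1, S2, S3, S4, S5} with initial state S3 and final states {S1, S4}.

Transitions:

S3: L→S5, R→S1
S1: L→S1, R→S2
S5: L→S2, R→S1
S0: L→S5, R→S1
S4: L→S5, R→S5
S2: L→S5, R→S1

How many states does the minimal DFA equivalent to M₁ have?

States {S0,S4} cannot be reached from the start state, so discard them.
P0 = {S1} | {S2,S3,S5}.
Stable partition: {S1} | {S2,S3,S5} — 2 equivalence classes.

2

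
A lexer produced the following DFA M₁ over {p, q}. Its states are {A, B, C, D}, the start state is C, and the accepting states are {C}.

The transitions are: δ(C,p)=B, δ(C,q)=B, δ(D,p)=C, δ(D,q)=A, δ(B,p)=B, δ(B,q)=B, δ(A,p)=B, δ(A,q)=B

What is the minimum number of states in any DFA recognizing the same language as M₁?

Reachable states from the start: {B,C}. Unreachable: {A,D} — drop them.
Start with accepting vs non-accepting: {C} | {B}.
Stable partition: {C} | {B} — 2 equivalence classes.

2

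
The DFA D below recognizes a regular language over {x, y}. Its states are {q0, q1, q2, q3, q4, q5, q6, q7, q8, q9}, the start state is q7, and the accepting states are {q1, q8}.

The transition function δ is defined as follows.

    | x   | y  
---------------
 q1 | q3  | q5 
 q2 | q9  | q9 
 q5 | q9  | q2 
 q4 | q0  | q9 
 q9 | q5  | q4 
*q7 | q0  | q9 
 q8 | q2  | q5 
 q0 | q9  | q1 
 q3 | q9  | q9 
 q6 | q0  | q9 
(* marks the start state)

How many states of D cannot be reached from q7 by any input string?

Starting at q7 and following transitions, the reachable set is {q0, q1, q2, q3, q4, q5, q7, q9}. That leaves q6, q8 unreachable — 2 in total.

2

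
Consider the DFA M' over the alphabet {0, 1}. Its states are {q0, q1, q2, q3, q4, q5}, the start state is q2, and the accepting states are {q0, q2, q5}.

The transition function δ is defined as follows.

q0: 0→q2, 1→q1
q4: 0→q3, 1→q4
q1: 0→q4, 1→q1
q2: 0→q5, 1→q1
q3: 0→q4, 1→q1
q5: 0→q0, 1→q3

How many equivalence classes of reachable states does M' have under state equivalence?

2

All states are reachable from the start state.
P0 = {q0,q2,q5} | {q1,q3,q4}.
Stable partition: {q0,q2,q5} | {q1,q3,q4} — 2 equivalence classes.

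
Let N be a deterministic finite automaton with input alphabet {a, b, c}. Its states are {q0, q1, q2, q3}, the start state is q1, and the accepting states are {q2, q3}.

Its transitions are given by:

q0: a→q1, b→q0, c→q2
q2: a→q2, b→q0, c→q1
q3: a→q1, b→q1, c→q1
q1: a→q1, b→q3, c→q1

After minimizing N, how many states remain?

2

Reachable states from the start: {q1,q3}. Unreachable: {q0,q2} — drop them.
Start with accepting vs non-accepting: {q3} | {q1}.
Stable partition: {q3} | {q1} — 2 equivalence classes.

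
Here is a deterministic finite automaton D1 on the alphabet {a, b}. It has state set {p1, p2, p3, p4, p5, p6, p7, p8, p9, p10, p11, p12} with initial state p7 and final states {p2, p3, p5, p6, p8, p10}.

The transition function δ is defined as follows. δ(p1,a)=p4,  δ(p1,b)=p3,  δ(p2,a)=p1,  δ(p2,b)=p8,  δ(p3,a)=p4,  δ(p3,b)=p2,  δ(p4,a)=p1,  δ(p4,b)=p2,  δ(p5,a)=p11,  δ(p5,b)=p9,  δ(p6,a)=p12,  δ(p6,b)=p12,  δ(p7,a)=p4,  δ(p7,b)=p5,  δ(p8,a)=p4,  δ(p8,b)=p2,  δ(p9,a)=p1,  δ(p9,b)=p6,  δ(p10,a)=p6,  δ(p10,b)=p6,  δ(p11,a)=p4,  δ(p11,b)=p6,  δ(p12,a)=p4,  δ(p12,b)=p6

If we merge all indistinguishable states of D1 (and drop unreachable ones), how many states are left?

4

Reachable states from the start: {p1,p2,p3,p4,p5,p6,p7,p8,p9,p11,p12}. Unreachable: {p10} — drop them.
Start with accepting vs non-accepting: {p2,p3,p5,p6,p8} | {p1,p4,p7,p9,p11,p12}.
Split {p2,p3,p5,p6,p8} by δ(·,b) → {p2,p3,p8} and {p5,p6}.
Split {p1,p4,p7,p9,p11,p12} by δ(·,b) → {p7,p9,p11,p12} and {p1,p4}.
The partition is now stable with 4 blocks: {p2,p3,p8} | {p7,p9,p11,p12} | {p5,p6} | {p1,p4}.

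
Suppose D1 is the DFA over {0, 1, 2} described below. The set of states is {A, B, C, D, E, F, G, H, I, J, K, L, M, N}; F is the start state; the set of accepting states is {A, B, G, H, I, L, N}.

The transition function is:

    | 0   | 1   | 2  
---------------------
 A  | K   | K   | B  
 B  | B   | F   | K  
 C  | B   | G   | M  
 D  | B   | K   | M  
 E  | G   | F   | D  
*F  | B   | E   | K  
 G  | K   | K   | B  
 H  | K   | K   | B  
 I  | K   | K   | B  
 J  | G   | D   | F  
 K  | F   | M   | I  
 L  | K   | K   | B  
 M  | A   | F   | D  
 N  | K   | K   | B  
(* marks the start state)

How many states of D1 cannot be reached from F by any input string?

5

Starting at F and following transitions, the reachable set is {A, B, D, E, F, G, I, K, M}. That leaves C, H, J, L, N unreachable — 5 in total.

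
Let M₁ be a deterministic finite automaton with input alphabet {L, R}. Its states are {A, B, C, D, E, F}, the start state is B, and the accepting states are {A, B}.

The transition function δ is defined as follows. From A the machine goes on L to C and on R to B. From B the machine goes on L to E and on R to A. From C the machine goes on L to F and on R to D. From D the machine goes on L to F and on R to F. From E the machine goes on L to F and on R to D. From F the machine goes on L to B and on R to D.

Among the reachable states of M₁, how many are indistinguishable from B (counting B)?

2

Every state is reachable, so we keep all 6.
Initial partition by acceptance: {A,B} | {C,D,E,F}.
Refine {C,D,E,F} on symbol L: members go to different blocks, giving {C,D,E} and {F}.
Refine {C,D,E} on symbol R: members go to different blocks, giving {C,E} and {D}.
No further refinement is possible. Final partition (4 blocks): {A,B} | {C,E} | {F} | {D}.
State B belongs to the block {A,B}, which has 2 states.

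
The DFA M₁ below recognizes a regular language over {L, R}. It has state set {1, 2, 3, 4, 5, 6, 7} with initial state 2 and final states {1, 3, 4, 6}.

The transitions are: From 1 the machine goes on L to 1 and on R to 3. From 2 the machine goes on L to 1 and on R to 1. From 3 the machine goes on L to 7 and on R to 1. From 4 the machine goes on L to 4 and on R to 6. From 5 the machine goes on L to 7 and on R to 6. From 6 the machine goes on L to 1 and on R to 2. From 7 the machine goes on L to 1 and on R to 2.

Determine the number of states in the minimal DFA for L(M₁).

4

Reachable states from the start: {1,2,3,7}. Unreachable: {4,5,6} — drop them.
Initial partition by acceptance: {1,3} | {2,7}.
Refine {1,3} on symbol L: members go to different blocks, giving {1} and {3}.
Refine {2,7} on symbol R: members go to different blocks, giving {2} and {7}.
Stable partition: {1} | {2} | {3} | {7} — 4 equivalence classes.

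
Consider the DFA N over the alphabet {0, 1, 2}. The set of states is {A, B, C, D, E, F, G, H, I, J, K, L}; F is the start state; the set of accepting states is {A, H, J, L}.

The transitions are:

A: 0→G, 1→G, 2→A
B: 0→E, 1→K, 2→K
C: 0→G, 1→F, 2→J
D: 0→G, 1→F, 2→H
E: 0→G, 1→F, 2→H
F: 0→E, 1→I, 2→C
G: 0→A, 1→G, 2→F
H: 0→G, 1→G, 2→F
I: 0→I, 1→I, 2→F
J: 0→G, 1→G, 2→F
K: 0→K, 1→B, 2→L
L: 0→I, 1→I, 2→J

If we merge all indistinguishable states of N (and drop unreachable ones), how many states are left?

6

First remove the unreachable states {B,D,K,L}; 8 states remain.
Initial partition by acceptance: {A,H,J} | {C,E,F,G,I}.
Refine {A,H,J} on symbol 2: members go to different blocks, giving {H,J} and {A}.
Split {C,E,F,G,I} by δ(·,0) → {C,E,F,I} and {G}.
Refine {C,E,F,I} on symbol 0: members go to different blocks, giving {C,E} and {F,I}.
Refine {F,I} on symbol 0: members go to different blocks, giving {F} and {I}.
The partition is now stable with 6 blocks: {H,J} | {C,E} | {A} | {G} | {F} | {I}.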